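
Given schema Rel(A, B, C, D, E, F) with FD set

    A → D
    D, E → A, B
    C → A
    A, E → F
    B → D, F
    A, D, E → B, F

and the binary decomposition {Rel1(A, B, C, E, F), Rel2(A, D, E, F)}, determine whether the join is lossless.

Common attributes: Rel1 ∩ Rel2 = {A, E, F}.
Closure of {A, E, F}: A → D applies, adding D; D, E → A, B applies, adding B. So (A, E, F)⁺ = {A, B, D, E, F}.
This closure contains every attribute of Rel2, so Rel1 ∩ Rel2 → Rel2. The join is lossless.

Yes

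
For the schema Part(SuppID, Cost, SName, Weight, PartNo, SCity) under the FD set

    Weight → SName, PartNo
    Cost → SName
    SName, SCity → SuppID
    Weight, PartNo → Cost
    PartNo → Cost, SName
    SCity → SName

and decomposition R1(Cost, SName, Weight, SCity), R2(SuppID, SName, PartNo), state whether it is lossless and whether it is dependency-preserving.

lossy and not dependency-preserving

Lossless test: (SName)⁺ = {SName}, which is a superkey of neither fragment — lossy.
Dependency preservation: the restricted closure of {Weight} across the fragments never reaches {SName, PartNo}, so Weight → SName, PartNo cannot be enforced without a join — not preserved.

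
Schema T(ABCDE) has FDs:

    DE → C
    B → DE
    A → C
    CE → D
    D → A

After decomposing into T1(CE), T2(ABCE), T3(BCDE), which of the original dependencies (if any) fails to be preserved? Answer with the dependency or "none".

D → A

Check D → A: no single fragment contains all of {AD}, and the restricted closure of {D} across the fragments never reaches {A}.
DE → C is preserved.
B → DE is preserved.
A → C is preserved.
CE → D is preserved.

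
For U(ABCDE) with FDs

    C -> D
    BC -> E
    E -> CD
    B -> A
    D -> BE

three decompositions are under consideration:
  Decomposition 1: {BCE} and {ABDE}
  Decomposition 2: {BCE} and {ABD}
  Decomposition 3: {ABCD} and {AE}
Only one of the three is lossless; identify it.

Decomposition 1: common = {BE}, closure = {ABCDE} → lossless.
Decomposition 2: common = {B}, closure = {AB} → lossy.
Decomposition 3: common = {A}, closure = {A} → lossy.

Decomposition 1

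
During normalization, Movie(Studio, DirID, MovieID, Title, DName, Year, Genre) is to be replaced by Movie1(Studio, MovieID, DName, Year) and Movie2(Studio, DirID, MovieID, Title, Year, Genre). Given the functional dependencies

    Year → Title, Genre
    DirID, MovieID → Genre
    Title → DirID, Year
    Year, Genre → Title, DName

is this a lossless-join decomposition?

Common attributes: Movie1 ∩ Movie2 = {Studio, MovieID, Year}.
Closure of {Studio, MovieID, Year}: Year → Title, Genre applies, adding Title, Genre; Title → DirID, Year applies, adding DirID; Year, Genre → Title, DName applies, adding DName. So (Studio, MovieID, Year)⁺ = {Studio, DirID, MovieID, Title, DName, Year, Genre}.
This closure contains every attribute of Movie1, so Movie1 ∩ Movie2 → Movie1. The join is lossless.

Yes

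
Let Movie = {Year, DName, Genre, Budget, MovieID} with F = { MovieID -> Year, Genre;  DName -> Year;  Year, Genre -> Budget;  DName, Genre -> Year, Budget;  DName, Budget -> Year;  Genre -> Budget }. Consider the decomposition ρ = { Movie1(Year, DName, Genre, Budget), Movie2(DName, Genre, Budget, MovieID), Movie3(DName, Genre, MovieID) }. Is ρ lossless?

Chase test. Columns are Year, DName, Genre, Budget, MovieID; row i has aⱼ where attribute j ∈ Moviei, else bᵢⱼ.
Initial tableau (one row per fragment):
  row 1: a1 a2 a3 a4 b15
  row 2: b21 a2 a3 a4 a5
  row 3: b31 a2 a3 b34 a5
Rows 2 and 3 agree on MovieID; apply MovieID→Year, Genre and equate their Year, Genre entries.
Rows 1 and 2 agree on DName; apply DName→Year and equate their Year entries.
Rows 1 and 3 agree on Year, Genre; apply Year, Genre→Budget and equate their Budget entries.
Row 2 is now all distinguished symbols — the join is lossless.

Yes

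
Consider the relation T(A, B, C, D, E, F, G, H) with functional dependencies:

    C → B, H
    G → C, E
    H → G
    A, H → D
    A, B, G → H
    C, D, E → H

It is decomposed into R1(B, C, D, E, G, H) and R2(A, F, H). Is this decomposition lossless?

No

Common attributes: R1 ∩ R2 = {H}.
Closure of {H}: H → G applies, adding G; G → C, E applies, adding C, E; C → B, H applies, adding B. So (H)⁺ = {B, C, E, G, H}.
The closure contains neither all of R1 = {B, C, D, E, G, H} nor all of R2 = {A, F, H}, so the common attributes are not a superkey of either fragment. The join is lossy.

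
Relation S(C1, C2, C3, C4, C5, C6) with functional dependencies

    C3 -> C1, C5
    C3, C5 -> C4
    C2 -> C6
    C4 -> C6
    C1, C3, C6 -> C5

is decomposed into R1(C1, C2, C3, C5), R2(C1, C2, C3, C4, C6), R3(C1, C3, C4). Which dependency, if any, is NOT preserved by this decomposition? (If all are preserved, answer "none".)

C3 → C1, C5 lies within R1.
C3, C5 → C4: restricted closure across fragments reaches C4.
C2 → C6 lies within R2.
C4 → C6 lies within R2.
C1, C3, C6 → C5: restricted closure across fragments reaches C5.
Every dependency is enforceable on the fragments, so the decomposition is dependency-preserving.

none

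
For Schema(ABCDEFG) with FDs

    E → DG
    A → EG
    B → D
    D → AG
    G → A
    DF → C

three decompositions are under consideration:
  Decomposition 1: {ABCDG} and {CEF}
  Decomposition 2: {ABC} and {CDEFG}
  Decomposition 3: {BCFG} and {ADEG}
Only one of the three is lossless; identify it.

Decomposition 1: common = {C}, closure = {C} → lossy.
Decomposition 2: common = {C}, closure = {C} → lossy.
Decomposition 3: common = {G}, closure = {ADEG} → lossless.

Decomposition 3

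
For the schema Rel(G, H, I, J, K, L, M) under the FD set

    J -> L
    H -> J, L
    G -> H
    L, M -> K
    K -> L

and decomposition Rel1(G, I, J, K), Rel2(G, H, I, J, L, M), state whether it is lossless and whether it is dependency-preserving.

lossy and not dependency-preserving

Lossless test: (G, I, J)⁺ = {G, H, I, J, L}, which is a superkey of neither fragment — lossy.
Dependency preservation: the restricted closure of {L, M} across the fragments never reaches {K}, so L, M → K cannot be enforced without a join — not preserved.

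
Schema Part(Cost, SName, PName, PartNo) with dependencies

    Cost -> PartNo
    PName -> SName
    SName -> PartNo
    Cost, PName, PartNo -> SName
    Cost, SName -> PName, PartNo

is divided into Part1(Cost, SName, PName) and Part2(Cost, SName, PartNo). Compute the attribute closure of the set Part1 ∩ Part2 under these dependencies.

Part1 ∩ Part2 = {Cost, SName}.
Cost → PartNo applies, adding PartNo
Cost, SName → PName, PartNo applies, adding PName
Closure: {Cost, SName, PName, PartNo}.

Cost, SName, PName, PartNo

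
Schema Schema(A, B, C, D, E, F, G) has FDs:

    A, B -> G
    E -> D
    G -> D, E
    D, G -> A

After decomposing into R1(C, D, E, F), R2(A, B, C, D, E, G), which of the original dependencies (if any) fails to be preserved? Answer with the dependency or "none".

none

A, B → G lies within R2.
E → D lies within R1.
G → D, E lies within R2.
D, G → A lies within R2.
Every dependency is enforceable on the fragments, so the decomposition is dependency-preserving.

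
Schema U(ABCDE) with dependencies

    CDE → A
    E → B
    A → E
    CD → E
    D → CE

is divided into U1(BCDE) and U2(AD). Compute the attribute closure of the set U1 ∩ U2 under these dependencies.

ABCDE

U1 ∩ U2 = {D}.
D → CE applies, adding CE
CDE → A applies, adding A
E → B applies, adding B
Closure: {ABCDE}.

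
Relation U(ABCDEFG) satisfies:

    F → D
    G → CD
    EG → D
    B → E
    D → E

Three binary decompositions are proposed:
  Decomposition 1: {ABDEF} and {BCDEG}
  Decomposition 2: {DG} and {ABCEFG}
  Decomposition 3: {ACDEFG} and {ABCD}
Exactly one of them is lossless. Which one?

Decomposition 1: common = {BDE}, closure = {BDE} → lossy.
Decomposition 2: common = {G}, closure = {CDEG} → lossless.
Decomposition 3: common = {ACD}, closure = {ACDE} → lossy.

Decomposition 2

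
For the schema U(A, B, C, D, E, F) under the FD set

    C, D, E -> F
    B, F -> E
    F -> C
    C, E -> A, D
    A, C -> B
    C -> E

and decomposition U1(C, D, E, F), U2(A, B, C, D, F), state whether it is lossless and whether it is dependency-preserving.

lossless and dependency-preserving

Lossless test: (C, D, F)⁺ = {A, B, C, D, E, F}, which contains all of one fragment — lossless.
Dependency preservation: B, F → E; C, E → A, D are not contained in any single fragment, but the restricted closure of each left-hand side across the fragments still reaches the right-hand side; the remaining FDs each lie inside some fragment. All dependencies are preserved.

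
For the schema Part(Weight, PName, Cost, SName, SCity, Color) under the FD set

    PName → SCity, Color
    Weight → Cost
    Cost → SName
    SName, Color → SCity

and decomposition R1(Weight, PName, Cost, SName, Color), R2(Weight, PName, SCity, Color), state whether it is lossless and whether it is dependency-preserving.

Lossless test: (Weight, PName, Color)⁺ = {Weight, PName, Cost, SName, SCity, Color}, which contains all of one fragment — lossless.
Dependency preservation: the restricted closure of {SName, Color} across the fragments never reaches {SCity}, so SName, Color → SCity cannot be enforced without a join — not preserved.

lossless but not dependency-preserving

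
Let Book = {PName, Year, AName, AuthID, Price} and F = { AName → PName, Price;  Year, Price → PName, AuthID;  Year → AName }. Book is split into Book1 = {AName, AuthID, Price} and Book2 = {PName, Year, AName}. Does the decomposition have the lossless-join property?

No

Common attributes: Book1 ∩ Book2 = {AName}.
Closure of {AName}: AName → PName, Price applies, adding PName, Price. So (AName)⁺ = {PName, AName, Price}.
The closure contains neither all of Book1 = {AName, AuthID, Price} nor all of Book2 = {PName, Year, AName}, so the common attributes are not a superkey of either fragment. The join is lossy.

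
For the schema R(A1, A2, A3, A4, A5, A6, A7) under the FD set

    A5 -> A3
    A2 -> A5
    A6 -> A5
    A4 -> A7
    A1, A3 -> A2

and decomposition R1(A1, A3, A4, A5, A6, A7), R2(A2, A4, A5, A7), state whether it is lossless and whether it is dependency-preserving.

Lossless test: (A4, A5, A7)⁺ = {A3, A4, A5, A7}, which is a superkey of neither fragment — lossy.
Dependency preservation: the restricted closure of {A1, A3} across the fragments never reaches {A2}, so A1, A3 → A2 cannot be enforced without a join — not preserved.

lossy and not dependency-preserving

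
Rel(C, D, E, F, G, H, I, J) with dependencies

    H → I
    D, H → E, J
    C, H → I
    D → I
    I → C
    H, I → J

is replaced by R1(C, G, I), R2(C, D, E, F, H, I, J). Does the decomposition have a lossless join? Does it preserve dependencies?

Lossless test: (C, I)⁺ = {C, I}, which is a superkey of neither fragment — lossy.
Dependency preservation: every FD's attributes lie within a single fragment, so each can be enforced locally — preserved.

lossy but dependency-preserving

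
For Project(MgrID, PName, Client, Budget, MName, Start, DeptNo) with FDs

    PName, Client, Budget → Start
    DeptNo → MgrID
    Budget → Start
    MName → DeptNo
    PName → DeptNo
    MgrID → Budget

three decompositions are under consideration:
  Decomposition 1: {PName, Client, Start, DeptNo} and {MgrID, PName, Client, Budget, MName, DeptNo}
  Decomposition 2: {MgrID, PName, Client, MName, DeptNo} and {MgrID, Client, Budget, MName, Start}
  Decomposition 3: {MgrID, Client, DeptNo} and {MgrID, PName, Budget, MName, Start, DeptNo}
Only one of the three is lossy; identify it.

Decomposition 3

Decomposition 1: common = {PName, Client, DeptNo}, closure = {MgrID, PName, Client, Budget, Start, DeptNo} → lossless.
Decomposition 2: common = {MgrID, Client, MName}, closure = {MgrID, Client, Budget, MName, Start, DeptNo} → lossless.
Decomposition 3: common = {MgrID, DeptNo}, closure = {MgrID, Budget, Start, DeptNo} → lossy.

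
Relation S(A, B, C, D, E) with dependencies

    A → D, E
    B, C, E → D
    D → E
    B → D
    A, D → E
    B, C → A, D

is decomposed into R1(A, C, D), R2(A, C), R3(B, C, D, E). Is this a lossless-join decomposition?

Chase test. Columns are A, B, C, D, E; row i has aⱼ where attribute j ∈ Ri, else bᵢⱼ.
Initial tableau (one row per fragment):
  row 1: a1 b12 a3 a4 b15
  row 2: a1 b22 a3 b24 b25
  row 3: b31 a2 a3 a4 a5
Rows 1 and 2 agree on A; apply A→D, E and equate their D, E entries.
Rows 1 and 3 agree on D; apply D→E and equate their E entries.
No row becomes fully distinguished — the join is lossy.

No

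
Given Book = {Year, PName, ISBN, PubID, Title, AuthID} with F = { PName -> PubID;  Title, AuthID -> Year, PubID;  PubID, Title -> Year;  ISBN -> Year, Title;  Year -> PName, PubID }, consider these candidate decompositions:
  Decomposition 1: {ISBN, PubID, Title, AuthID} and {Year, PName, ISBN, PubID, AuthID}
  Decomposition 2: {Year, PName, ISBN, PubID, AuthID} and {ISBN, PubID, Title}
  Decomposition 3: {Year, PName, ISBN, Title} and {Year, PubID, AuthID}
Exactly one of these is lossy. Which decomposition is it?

Decomposition 1: common = {ISBN, PubID, AuthID}, closure = {Year, PName, ISBN, PubID, Title, AuthID} → lossless.
Decomposition 2: common = {ISBN, PubID}, closure = {Year, PName, ISBN, PubID, Title} → lossless.
Decomposition 3: common = {Year}, closure = {Year, PName, PubID} → lossy.

Decomposition 3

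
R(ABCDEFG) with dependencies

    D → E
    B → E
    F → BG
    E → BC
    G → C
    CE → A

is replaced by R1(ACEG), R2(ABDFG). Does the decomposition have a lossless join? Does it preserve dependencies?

Lossless test: (AG)⁺ = {ACG}, which is a superkey of neither fragment — lossy.
Dependency preservation: the restricted closure of {D} across the fragments never reaches {E}, so D → E cannot be enforced without a join — not preserved.

lossy and not dependency-preserving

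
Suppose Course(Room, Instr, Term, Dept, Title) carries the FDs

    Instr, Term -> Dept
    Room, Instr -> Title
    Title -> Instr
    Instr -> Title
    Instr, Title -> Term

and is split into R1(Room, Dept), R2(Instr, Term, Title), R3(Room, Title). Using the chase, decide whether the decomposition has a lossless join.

Chase test. Columns are Room, Instr, Term, Dept, Title; row i has aⱼ where attribute j ∈ Ri, else bᵢⱼ.
Initial tableau (one row per fragment):
  row 1: a1 b12 b13 a4 b15
  row 2: b21 a2 a3 b24 a5
  row 3: a1 b32 b33 b34 a5
Rows 2 and 3 agree on Title; apply Title→Instr and equate their Instr entries.
Rows 2 and 3 agree on Instr, Title; apply Instr, Title→Term and equate their Term entries.
Rows 2 and 3 agree on Instr, Term; apply Instr, Term→Dept and equate their Dept entries.
No row becomes fully distinguished — the join is lossy.

No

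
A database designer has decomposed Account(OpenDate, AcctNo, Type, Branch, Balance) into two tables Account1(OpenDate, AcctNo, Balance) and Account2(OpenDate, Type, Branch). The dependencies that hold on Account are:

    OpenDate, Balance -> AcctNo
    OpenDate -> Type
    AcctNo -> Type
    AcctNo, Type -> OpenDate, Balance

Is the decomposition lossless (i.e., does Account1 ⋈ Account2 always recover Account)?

Common attributes: Account1 ∩ Account2 = {OpenDate}.
Closure of {OpenDate}: OpenDate → Type applies, adding Type. So (OpenDate)⁺ = {OpenDate, Type}.
The closure contains neither all of Account1 = {OpenDate, AcctNo, Balance} nor all of Account2 = {OpenDate, Type, Branch}, so the common attributes are not a superkey of either fragment. The join is lossy.

No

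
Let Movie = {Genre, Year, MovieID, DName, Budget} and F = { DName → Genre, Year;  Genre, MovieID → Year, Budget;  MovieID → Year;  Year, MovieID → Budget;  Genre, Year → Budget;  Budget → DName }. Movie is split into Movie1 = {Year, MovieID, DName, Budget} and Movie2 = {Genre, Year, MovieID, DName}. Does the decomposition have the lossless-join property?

Yes

Common attributes: Movie1 ∩ Movie2 = {Year, MovieID, DName}.
Closure of {Year, MovieID, DName}: DName → Genre, Year applies, adding Genre; Genre, MovieID → Year, Budget applies, adding Budget. So (Year, MovieID, DName)⁺ = {Genre, Year, MovieID, DName, Budget}.
This closure contains every attribute of Movie1, so Movie1 ∩ Movie2 → Movie1. The join is lossless.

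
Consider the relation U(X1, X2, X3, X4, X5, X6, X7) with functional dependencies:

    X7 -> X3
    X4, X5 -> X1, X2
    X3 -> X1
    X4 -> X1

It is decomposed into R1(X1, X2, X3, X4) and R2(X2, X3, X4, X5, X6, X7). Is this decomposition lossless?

Yes

Common attributes: R1 ∩ R2 = {X2, X3, X4}.
Closure of {X2, X3, X4}: X3 → X1 applies, adding X1. So (X2, X3, X4)⁺ = {X1, X2, X3, X4}.
This closure contains every attribute of R1, so R1 ∩ R2 → R1. The join is lossless.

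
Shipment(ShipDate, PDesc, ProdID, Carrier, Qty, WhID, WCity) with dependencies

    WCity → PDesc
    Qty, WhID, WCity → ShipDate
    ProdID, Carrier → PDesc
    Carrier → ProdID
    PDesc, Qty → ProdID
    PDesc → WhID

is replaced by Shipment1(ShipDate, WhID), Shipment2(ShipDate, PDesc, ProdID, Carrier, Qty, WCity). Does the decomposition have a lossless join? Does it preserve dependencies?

Lossless test: (ShipDate)⁺ = {ShipDate}, which is a superkey of neither fragment — lossy.
Dependency preservation: the restricted closure of {PDesc} across the fragments never reaches {WhID}, so PDesc → WhID cannot be enforced without a join — not preserved.

lossy and not dependency-preserving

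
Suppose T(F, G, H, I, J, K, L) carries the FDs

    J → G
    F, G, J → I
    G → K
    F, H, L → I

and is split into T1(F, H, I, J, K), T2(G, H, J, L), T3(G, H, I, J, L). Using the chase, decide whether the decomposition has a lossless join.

Chase test. Columns are F, G, H, I, J, K, L; row i has aⱼ where attribute j ∈ Ti, else bᵢⱼ.
Initial tableau (one row per fragment):
  row 1: a1 b12 a3 a4 a5 a6 b17
  row 2: b21 a2 a3 b24 a5 b26 a7
  row 3: b31 a2 a3 a4 a5 b36 a7
Rows 1 and 2 agree on J; apply J→G and equate their G entries.
Rows 1 and 2 agree on G; apply G→K and equate their K entries.
Rows 1 and 3 agree on G; apply G→K and equate their K entries.
No row becomes fully distinguished — the join is lossy.

No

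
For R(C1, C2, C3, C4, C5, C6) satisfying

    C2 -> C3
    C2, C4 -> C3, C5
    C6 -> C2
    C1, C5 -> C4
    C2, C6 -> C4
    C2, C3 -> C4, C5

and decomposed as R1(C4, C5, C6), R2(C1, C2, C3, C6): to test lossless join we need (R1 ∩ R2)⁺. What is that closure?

R1 ∩ R2 = {C6}.
C6 → C2 applies, adding C2
C2, C6 → C4 applies, adding C4
C2 → C3 applies, adding C3
C2, C4 → C3, C5 applies, adding C5
Closure: {C2, C3, C4, C5, C6}.

C2, C3, C4, C5, C6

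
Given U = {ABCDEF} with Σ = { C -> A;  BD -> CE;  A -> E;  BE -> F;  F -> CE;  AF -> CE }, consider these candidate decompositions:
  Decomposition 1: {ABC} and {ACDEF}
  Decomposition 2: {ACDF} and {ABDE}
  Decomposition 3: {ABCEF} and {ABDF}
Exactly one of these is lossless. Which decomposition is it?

Decomposition 3

Decomposition 1: common = {AC}, closure = {ACE} → lossy.
Decomposition 2: common = {AD}, closure = {ADE} → lossy.
Decomposition 3: common = {ABF}, closure = {ABCEF} → lossless.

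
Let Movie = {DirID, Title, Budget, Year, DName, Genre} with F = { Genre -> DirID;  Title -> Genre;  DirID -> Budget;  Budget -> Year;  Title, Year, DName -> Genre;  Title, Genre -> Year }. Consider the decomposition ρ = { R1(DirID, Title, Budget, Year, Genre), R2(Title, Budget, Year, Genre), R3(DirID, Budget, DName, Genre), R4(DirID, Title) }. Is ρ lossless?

Chase test. Columns are DirID, Title, Budget, Year, DName, Genre; row i has aⱼ where attribute j ∈ Ri, else bᵢⱼ.
Initial tableau (one row per fragment):
  row 1: a1 a2 a3 a4 b15 a6
  row 2: b21 a2 a3 a4 b25 a6
  row 3: a1 b32 a3 b34 a5 a6
  row 4: a1 a2 b43 b44 b45 b46
Rows 1 and 2 agree on Genre; apply Genre→DirID and equate their DirID entries.
Rows 1 and 4 agree on Title; apply Title→Genre and equate their Genre entries.
Rows 1 and 4 agree on DirID; apply DirID→Budget and equate their Budget entries.
Rows 1 and 3 agree on Budget; apply Budget→Year and equate their Year entries.
Rows 1 and 4 agree on Budget; apply Budget→Year and equate their Year entries.
No row becomes fully distinguished — the join is lossy.

No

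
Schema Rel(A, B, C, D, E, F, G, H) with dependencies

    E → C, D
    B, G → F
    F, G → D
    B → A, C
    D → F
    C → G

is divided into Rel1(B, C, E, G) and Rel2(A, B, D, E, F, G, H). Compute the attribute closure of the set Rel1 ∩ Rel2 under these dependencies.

Rel1 ∩ Rel2 = {B, E, G}.
E → C, D applies, adding C, D
B, G → F applies, adding F
B → A, C applies, adding A
Closure: {A, B, C, D, E, F, G}.

A, B, C, D, E, F, G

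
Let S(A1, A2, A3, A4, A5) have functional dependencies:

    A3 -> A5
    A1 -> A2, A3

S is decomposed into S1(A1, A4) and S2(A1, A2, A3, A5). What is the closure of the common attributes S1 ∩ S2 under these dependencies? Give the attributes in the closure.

S1 ∩ S2 = {A1}.
A1 → A2, A3 applies, adding A2, A3
A3 → A5 applies, adding A5
Closure: {A1, A2, A3, A5}.

A1, A2, A3, A5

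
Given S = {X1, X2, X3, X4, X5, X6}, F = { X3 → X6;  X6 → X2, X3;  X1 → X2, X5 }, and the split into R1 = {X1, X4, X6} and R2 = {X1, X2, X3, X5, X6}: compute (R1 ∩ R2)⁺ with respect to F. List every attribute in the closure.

R1 ∩ R2 = {X1, X6}.
X6 → X2, X3 applies, adding X2, X3
X1 → X2, X5 applies, adding X5
Closure: {X1, X2, X3, X5, X6}.

X1, X2, X3, X5, X6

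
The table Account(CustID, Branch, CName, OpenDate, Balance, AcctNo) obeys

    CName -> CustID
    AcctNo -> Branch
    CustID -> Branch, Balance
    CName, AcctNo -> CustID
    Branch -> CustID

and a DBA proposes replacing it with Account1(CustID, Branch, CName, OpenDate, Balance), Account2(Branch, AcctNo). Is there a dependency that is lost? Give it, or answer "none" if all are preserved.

CName → CustID lies within Account1.
AcctNo → Branch lies within Account2.
CustID → Branch, Balance lies within Account1.
CName, AcctNo → CustID: restricted closure across fragments reaches CustID.
Branch → CustID lies within Account1.
Every dependency is enforceable on the fragments, so the decomposition is dependency-preserving.

none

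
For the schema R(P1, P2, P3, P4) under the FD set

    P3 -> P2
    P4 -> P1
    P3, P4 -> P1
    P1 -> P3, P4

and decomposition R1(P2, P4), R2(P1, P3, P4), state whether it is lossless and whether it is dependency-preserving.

Lossless test: (P4)⁺ = {P1, P2, P3, P4}, which contains all of one fragment — lossless.
Dependency preservation: the restricted closure of {P3} across the fragments never reaches {P2}, so P3 → P2 cannot be enforced without a join — not preserved.

lossless but not dependency-preserving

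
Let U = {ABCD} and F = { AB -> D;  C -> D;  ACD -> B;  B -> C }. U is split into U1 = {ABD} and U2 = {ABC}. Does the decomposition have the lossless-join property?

Common attributes: U1 ∩ U2 = {AB}.
Closure of {AB}: AB → D applies, adding D; B → C applies, adding C. So (AB)⁺ = {ABCD}.
This closure contains every attribute of U1, so U1 ∩ U2 → U1. The join is lossless.

Yes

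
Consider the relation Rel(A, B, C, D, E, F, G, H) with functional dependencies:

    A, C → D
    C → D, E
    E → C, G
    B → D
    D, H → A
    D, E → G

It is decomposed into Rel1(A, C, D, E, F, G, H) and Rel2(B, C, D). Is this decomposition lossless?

Common attributes: Rel1 ∩ Rel2 = {C, D}.
Closure of {C, D}: C → D, E applies, adding E; E → C, G applies, adding G. So (C, D)⁺ = {C, D, E, G}.
The closure contains neither all of Rel1 = {A, C, D, E, F, G, H} nor all of Rel2 = {B, C, D}, so the common attributes are not a superkey of either fragment. The join is lossy.

No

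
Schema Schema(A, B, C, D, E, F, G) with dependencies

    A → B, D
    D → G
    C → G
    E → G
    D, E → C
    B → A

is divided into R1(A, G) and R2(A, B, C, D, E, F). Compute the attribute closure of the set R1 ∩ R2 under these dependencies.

R1 ∩ R2 = {A}.
A → B, D applies, adding B, D
D → G applies, adding G
Closure: {A, B, D, G}.

A, B, D, G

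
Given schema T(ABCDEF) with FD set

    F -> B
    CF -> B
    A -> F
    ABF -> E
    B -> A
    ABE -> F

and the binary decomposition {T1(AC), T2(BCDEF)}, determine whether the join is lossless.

No

Common attributes: T1 ∩ T2 = {C}.
No dependency enlarges {C}, so (C)⁺ = {C}.
The closure contains neither all of T1 = {AC} nor all of T2 = {BCDEF}, so the common attributes are not a superkey of either fragment. The join is lossy.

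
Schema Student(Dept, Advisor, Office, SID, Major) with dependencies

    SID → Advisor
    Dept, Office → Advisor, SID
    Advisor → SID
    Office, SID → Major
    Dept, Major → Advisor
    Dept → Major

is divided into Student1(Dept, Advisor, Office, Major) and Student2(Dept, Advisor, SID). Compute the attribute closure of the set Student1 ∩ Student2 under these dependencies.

Dept, Advisor, SID, Major

Student1 ∩ Student2 = {Dept, Advisor}.
Advisor → SID applies, adding SID
Dept → Major applies, adding Major
Closure: {Dept, Advisor, SID, Major}.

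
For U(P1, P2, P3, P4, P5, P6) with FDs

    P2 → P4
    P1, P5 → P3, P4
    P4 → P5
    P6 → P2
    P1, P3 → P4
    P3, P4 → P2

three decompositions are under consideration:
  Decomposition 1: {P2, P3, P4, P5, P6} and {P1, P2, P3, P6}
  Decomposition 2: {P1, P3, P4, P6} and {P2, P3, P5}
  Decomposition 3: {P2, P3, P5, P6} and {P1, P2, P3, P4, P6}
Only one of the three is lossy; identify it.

Decomposition 1: common = {P2, P3, P6}, closure = {P2, P3, P4, P5, P6} → lossless.
Decomposition 2: common = {P3}, closure = {P3} → lossy.
Decomposition 3: common = {P2, P3, P6}, closure = {P2, P3, P4, P5, P6} → lossless.

Decomposition 2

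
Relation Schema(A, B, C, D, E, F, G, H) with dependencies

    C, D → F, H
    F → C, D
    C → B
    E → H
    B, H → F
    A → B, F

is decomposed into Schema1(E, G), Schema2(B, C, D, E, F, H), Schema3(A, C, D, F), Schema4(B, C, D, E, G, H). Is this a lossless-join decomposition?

Chase test. Columns are A, B, C, D, E, F, G, H; row i has aⱼ where attribute j ∈ Schemai, else bᵢⱼ.
Initial tableau (one row per fragment):
  row 1: b11 b12 b13 b14 a5 b16 a7 b18
  row 2: b21 a2 a3 a4 a5 a6 b27 a8
  row 3: a1 b32 a3 a4 b35 a6 b37 b38
  row 4: b41 a2 a3 a4 a5 b46 a7 a8
Rows 2 and 3 agree on C, D; apply C, D→F, H and equate their F, H entries.
Rows 2 and 4 agree on C, D; apply C, D→F, H and equate their F, H entries.
Rows 2 and 3 agree on C; apply C→B and equate their B entries.
Rows 1 and 2 agree on E; apply E→H and equate their H entries.
No row becomes fully distinguished — the join is lossy.

No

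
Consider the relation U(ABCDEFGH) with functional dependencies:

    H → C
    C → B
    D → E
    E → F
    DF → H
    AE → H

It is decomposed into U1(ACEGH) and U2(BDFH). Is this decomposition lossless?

No

Common attributes: U1 ∩ U2 = {H}.
Closure of {H}: H → C applies, adding C; C → B applies, adding B. So (H)⁺ = {BCH}.
The closure contains neither all of U1 = {ACEGH} nor all of U2 = {BDFH}, so the common attributes are not a superkey of either fragment. The join is lossy.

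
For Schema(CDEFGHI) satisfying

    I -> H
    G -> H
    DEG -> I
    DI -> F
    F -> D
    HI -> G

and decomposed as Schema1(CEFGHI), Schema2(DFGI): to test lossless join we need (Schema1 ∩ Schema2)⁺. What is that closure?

Schema1 ∩ Schema2 = {FGI}.
I → H applies, adding H
F → D applies, adding D
Closure: {DFGHI}.

DFGHI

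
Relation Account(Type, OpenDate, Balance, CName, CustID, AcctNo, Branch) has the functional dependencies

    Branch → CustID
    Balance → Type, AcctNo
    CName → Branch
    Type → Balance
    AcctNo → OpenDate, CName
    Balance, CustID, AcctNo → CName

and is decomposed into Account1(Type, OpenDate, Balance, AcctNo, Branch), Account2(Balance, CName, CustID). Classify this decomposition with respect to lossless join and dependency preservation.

lossless but not dependency-preserving

Lossless test: (Balance)⁺ = {Type, OpenDate, Balance, CName, CustID, AcctNo, Branch}, which contains all of one fragment — lossless.
Dependency preservation: the restricted closure of {Branch} across the fragments never reaches {CustID}, so Branch → CustID cannot be enforced without a join — not preserved.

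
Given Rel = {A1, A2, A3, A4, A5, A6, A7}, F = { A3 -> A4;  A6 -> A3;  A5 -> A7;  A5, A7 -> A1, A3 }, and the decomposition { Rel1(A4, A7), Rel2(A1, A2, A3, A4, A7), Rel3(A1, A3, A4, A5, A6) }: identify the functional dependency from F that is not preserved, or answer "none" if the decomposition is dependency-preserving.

Check A5 → A7: no single fragment contains all of {A5, A7}, and the restricted closure of {A5} across the fragments never reaches {A7}.
A3 → A4 is preserved.
A6 → A3 is preserved.
A5, A7 → A1, A3 is preserved.

A5 -> A7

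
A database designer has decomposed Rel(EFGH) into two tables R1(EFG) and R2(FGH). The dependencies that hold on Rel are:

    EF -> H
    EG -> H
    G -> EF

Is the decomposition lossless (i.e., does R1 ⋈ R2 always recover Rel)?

Common attributes: R1 ∩ R2 = {FG}.
Closure of {FG}: G → EF applies, adding E; EF → H applies, adding H. So (FG)⁺ = {EFGH}.
This closure contains every attribute of R1, so R1 ∩ R2 → R1. The join is lossless.

Yes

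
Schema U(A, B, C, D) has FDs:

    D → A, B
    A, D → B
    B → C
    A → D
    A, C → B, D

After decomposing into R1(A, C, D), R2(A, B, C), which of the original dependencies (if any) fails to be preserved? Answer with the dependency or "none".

D → A, B: restricted closure across fragments reaches A, B.
A, D → B: restricted closure across fragments reaches B.
B → C lies within R2.
A → D lies within R1.
A, C → B, D: restricted closure across fragments reaches B, D.
Every dependency is enforceable on the fragments, so the decomposition is dependency-preserving.

none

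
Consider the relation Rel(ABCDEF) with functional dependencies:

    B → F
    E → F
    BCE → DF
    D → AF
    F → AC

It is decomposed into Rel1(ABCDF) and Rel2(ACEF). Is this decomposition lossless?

Common attributes: Rel1 ∩ Rel2 = {ACF}.
No dependency enlarges {ACF}, so (ACF)⁺ = {ACF}.
The closure contains neither all of Rel1 = {ABCDF} nor all of Rel2 = {ACEF}, so the common attributes are not a superkey of either fragment. The join is lossy.

No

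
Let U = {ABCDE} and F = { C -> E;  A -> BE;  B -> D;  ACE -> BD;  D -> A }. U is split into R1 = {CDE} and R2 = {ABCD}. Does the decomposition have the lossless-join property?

Common attributes: R1 ∩ R2 = {CD}.
Closure of {CD}: C → E applies, adding E; D → A applies, adding A; A → BE applies, adding B. So (CD)⁺ = {ABCDE}.
This closure contains every attribute of R1, so R1 ∩ R2 → R1. The join is lossless.

Yes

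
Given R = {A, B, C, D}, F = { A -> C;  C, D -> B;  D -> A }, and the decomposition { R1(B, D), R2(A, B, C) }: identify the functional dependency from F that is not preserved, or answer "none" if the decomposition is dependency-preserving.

D -> A

Check D → A: no single fragment contains all of {A, D}, and the restricted closure of {D} across the fragments never reaches {A}.
A → C is preserved.
C, D → B is preserved.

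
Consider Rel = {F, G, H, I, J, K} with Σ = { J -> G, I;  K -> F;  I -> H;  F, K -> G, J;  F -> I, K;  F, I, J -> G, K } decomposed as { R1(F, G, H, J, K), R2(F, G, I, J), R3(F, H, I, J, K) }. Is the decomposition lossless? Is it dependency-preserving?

Lossless test (chase): Rows 1 and 2 agree on J; apply J→G, I and equate their G, I entries. Rows 1 and 3 agree on J; apply J→G, I and equate their G, I entries. Rows 1 and 2 agree on I; apply I→H and equate their H entries. Rows 1 and 2 agree on F; apply F→I, K and equate their I, K entries. Row 1 is now all distinguished symbols — the join is lossless.
Dependency preservation: F, I, J → G, K is not contained in any single fragment, but the restricted closure of its left-hand side across the fragments still reaches the right-hand side; the remaining FDs each lie inside some fragment. All dependencies are preserved.

lossless and dependency-preserving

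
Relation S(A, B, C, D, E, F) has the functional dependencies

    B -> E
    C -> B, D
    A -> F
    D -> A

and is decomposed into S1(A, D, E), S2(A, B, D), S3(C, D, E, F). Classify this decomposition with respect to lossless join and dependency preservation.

Lossless test (chase): Rows 1 and 2 agree on A; apply A→F and equate their F entries. Rows 1 and 3 agree on D; apply D→A and equate their A entries. Rows 1 and 3 agree on A; apply A→F and equate their F entries. No row becomes fully distinguished — the join is lossy.
Dependency preservation: the restricted closure of {B} across the fragments never reaches {E}, so B → E cannot be enforced without a join — not preserved.

lossy and not dependency-preserving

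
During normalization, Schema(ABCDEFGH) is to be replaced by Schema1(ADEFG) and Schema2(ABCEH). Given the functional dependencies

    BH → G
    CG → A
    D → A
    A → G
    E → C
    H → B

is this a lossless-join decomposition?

Common attributes: Schema1 ∩ Schema2 = {AE}.
Closure of {AE}: A → G applies, adding G; E → C applies, adding C. So (AE)⁺ = {ACEG}.
The closure contains neither all of Schema1 = {ADEFG} nor all of Schema2 = {ABCEH}, so the common attributes are not a superkey of either fragment. The join is lossy.

No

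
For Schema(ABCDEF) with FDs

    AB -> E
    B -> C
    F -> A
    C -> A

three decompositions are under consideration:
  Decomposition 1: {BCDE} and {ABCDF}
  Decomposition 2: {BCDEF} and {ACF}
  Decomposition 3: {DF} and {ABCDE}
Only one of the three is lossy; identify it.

Decomposition 1: common = {BCD}, closure = {ABCDE} → lossless.
Decomposition 2: common = {CF}, closure = {ACF} → lossless.
Decomposition 3: common = {D}, closure = {D} → lossy.

Decomposition 3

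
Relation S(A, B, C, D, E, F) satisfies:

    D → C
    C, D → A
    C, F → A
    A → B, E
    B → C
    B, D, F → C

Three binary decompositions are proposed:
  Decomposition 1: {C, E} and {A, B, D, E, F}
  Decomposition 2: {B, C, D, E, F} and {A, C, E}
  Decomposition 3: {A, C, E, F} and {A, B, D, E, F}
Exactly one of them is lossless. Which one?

Decomposition 3

Decomposition 1: common = {E}, closure = {E} → lossy.
Decomposition 2: common = {C, E}, closure = {C, E} → lossy.
Decomposition 3: common = {A, E, F}, closure = {A, B, C, E, F} → lossless.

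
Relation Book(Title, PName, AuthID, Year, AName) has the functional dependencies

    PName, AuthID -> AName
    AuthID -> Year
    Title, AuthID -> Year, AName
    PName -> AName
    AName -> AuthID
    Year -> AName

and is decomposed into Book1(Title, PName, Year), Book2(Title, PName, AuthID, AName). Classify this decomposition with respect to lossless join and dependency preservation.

Lossless test: (Title, PName)⁺ = {Title, PName, AuthID, Year, AName}, which contains all of one fragment — lossless.
Dependency preservation: the restricted closure of {AuthID} across the fragments never reaches {Year}, so AuthID → Year cannot be enforced without a join — not preserved.

lossless but not dependency-preserving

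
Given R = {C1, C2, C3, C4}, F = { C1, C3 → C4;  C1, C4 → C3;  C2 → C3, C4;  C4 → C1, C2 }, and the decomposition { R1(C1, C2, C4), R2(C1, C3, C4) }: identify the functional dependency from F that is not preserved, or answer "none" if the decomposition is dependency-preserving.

none

C1, C3 → C4 lies within R2.
C1, C4 → C3 lies within R2.
C2 → C3, C4: restricted closure across fragments reaches C3, C4.
C4 → C1, C2 lies within R1.
Every dependency is enforceable on the fragments, so the decomposition is dependency-preserving.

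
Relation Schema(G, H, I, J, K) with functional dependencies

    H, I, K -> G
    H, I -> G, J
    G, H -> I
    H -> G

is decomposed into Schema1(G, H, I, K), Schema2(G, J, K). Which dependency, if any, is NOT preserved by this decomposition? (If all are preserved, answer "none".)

Check H, I → G, J: no single fragment contains all of {G, H, I, J}, and the restricted closure of {H, I} across the fragments never reaches {G, J}.
H, I, K → G is preserved.
G, H → I is preserved.
H → G is preserved.

H, I -> G, J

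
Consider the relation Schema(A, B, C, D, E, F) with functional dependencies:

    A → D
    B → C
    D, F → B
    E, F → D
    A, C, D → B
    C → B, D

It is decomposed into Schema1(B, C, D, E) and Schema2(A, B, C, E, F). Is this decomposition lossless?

Common attributes: Schema1 ∩ Schema2 = {B, C, E}.
Closure of {B, C, E}: C → B, D applies, adding D. So (B, C, E)⁺ = {B, C, D, E}.
This closure contains every attribute of Schema1, so Schema1 ∩ Schema2 → Schema1. The join is lossless.

Yes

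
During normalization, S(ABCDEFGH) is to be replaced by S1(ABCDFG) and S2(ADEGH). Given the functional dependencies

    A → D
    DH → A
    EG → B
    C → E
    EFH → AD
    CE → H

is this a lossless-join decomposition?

No

Common attributes: S1 ∩ S2 = {ADG}.
No dependency enlarges {ADG}, so (ADG)⁺ = {ADG}.
The closure contains neither all of S1 = {ABCDFG} nor all of S2 = {ADEGH}, so the common attributes are not a superkey of either fragment. The join is lossy.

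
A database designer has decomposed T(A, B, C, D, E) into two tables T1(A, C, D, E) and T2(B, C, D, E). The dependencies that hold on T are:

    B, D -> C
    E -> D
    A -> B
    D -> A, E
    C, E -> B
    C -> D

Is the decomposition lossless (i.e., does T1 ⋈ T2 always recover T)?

Common attributes: T1 ∩ T2 = {C, D, E}.
Closure of {C, D, E}: D → A, E applies, adding A; C, E → B applies, adding B. So (C, D, E)⁺ = {A, B, C, D, E}.
This closure contains every attribute of T1, so T1 ∩ T2 → T1. The join is lossless.

Yes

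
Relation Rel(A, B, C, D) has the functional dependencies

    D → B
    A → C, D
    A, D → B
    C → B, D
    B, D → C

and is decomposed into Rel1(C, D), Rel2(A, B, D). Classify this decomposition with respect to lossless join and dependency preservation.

Lossless test: (D)⁺ = {B, C, D}, which contains all of one fragment — lossless.
Dependency preservation: A → C, D; C → B, D; B, D → C are not contained in any single fragment, but the restricted closure of each left-hand side across the fragments still reaches the right-hand side; the remaining FDs each lie inside some fragment. All dependencies are preserved.

lossless and dependency-preserving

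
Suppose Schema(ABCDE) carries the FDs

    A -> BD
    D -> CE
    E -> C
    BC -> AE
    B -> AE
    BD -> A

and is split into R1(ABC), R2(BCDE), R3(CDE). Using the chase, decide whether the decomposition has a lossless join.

Chase test. Columns are ABCDE; row i has aⱼ where attribute j ∈ Ri, else bᵢⱼ.
Initial tableau (one row per fragment):
  row 1: a1 a2 a3 b14 b15
  row 2: b21 a2 a3 a4 a5
  row 3: b31 b32 a3 a4 a5
Rows 1 and 2 agree on BC; apply BC→AE and equate their AE entries.
Rows 1 and 2 agree on A; apply A→BD and equate their BD entries.
Row 1 is now all distinguished symbols — the join is lossless.

Yes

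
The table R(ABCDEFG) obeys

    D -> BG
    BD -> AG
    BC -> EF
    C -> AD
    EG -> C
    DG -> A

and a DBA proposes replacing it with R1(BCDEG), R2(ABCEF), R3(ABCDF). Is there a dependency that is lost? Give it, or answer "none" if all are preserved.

D → BG lies within R1.
BD → AG: restricted closure across fragments reaches AG.
BC → EF lies within R2.
C → AD lies within R3.
EG → C lies within R1.
DG → A: restricted closure across fragments reaches A.
Every dependency is enforceable on the fragments, so the decomposition is dependency-preserving.

none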